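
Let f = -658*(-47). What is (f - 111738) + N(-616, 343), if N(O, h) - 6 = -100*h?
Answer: -115106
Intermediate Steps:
N(O, h) = 6 - 100*h
f = 30926
(f - 111738) + N(-616, 343) = (30926 - 111738) + (6 - 100*343) = -80812 + (6 - 34300) = -80812 - 34294 = -115106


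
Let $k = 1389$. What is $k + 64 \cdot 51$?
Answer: $4653$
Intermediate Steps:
$k + 64 \cdot 51 = 1389 + 64 \cdot 51 = 1389 + 3264 = 4653$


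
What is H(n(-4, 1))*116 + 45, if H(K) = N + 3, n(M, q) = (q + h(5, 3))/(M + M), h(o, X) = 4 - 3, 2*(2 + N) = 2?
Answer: 277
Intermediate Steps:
N = -1 (N = -2 + (½)*2 = -2 + 1 = -1)
h(o, X) = 1
n(M, q) = (1 + q)/(2*M) (n(M, q) = (q + 1)/(M + M) = (1 + q)/((2*M)) = (1 + q)*(1/(2*M)) = (1 + q)/(2*M))
H(K) = 2 (H(K) = -1 + 3 = 2)
H(n(-4, 1))*116 + 45 = 2*116 + 45 = 232 + 45 = 277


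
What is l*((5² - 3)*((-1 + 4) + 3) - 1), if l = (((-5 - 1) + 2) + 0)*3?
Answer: -1572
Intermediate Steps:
l = -12 (l = ((-6 + 2) + 0)*3 = (-4 + 0)*3 = -4*3 = -12)
l*((5² - 3)*((-1 + 4) + 3) - 1) = -12*((5² - 3)*((-1 + 4) + 3) - 1) = -12*((25 - 3)*(3 + 3) - 1) = -12*(22*6 - 1) = -12*(132 - 1) = -12*131 = -1572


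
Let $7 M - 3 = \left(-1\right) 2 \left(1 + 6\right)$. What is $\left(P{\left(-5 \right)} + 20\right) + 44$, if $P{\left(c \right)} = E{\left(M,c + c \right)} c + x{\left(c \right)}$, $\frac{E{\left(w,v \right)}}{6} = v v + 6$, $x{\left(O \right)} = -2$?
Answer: $-3118$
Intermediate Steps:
$M = - \frac{11}{7}$ ($M = \frac{3}{7} + \frac{\left(-1\right) 2 \left(1 + 6\right)}{7} = \frac{3}{7} + \frac{\left(-2\right) 7}{7} = \frac{3}{7} + \frac{1}{7} \left(-14\right) = \frac{3}{7} - 2 = - \frac{11}{7} \approx -1.5714$)
$E{\left(w,v \right)} = 36 + 6 v^{2}$ ($E{\left(w,v \right)} = 6 \left(v v + 6\right) = 6 \left(v^{2} + 6\right) = 6 \left(6 + v^{2}\right) = 36 + 6 v^{2}$)
$P{\left(c \right)} = -2 + c \left(36 + 24 c^{2}\right)$ ($P{\left(c \right)} = \left(36 + 6 \left(c + c\right)^{2}\right) c - 2 = \left(36 + 6 \left(2 c\right)^{2}\right) c - 2 = \left(36 + 6 \cdot 4 c^{2}\right) c - 2 = \left(36 + 24 c^{2}\right) c - 2 = c \left(36 + 24 c^{2}\right) - 2 = -2 + c \left(36 + 24 c^{2}\right)$)
$\left(P{\left(-5 \right)} + 20\right) + 44 = \left(\left(-2 + 24 \left(-5\right)^{3} + 36 \left(-5\right)\right) + 20\right) + 44 = \left(\left(-2 + 24 \left(-125\right) - 180\right) + 20\right) + 44 = \left(\left(-2 - 3000 - 180\right) + 20\right) + 44 = \left(-3182 + 20\right) + 44 = -3162 + 44 = -3118$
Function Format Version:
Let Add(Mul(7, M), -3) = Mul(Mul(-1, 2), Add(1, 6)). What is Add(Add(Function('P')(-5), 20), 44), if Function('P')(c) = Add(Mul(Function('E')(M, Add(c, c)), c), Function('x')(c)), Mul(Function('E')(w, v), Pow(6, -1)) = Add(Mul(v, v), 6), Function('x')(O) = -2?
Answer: -3118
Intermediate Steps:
M = Rational(-11, 7) (M = Add(Rational(3, 7), Mul(Rational(1, 7), Mul(Mul(-1, 2), Add(1, 6)))) = Add(Rational(3, 7), Mul(Rational(1, 7), Mul(-2, 7))) = Add(Rational(3, 7), Mul(Rational(1, 7), -14)) = Add(Rational(3, 7), -2) = Rational(-11, 7) ≈ -1.5714)
Function('E')(w, v) = Add(36, Mul(6, Pow(v, 2))) (Function('E')(w, v) = Mul(6, Add(Mul(v, v), 6)) = Mul(6, Add(Pow(v, 2), 6)) = Mul(6, Add(6, Pow(v, 2))) = Add(36, Mul(6, Pow(v, 2))))
Function('P')(c) = Add(-2, Mul(c, Add(36, Mul(24, Pow(c, 2))))) (Function('P')(c) = Add(Mul(Add(36, Mul(6, Pow(Add(c, c), 2))), c), -2) = Add(Mul(Add(36, Mul(6, Pow(Mul(2, c), 2))), c), -2) = Add(Mul(Add(36, Mul(6, Mul(4, Pow(c, 2)))), c), -2) = Add(Mul(Add(36, Mul(24, Pow(c, 2))), c), -2) = Add(Mul(c, Add(36, Mul(24, Pow(c, 2)))), -2) = Add(-2, Mul(c, Add(36, Mul(24, Pow(c, 2))))))
Add(Add(Function('P')(-5), 20), 44) = Add(Add(Add(-2, Mul(24, Pow(-5, 3)), Mul(36, -5)), 20), 44) = Add(Add(Add(-2, Mul(24, -125), -180), 20), 44) = Add(Add(Add(-2, -3000, -180), 20), 44) = Add(Add(-3182, 20), 44) = Add(-3162, 44) = -3118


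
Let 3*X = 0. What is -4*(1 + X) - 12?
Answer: -16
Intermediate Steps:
X = 0 (X = (⅓)*0 = 0)
-4*(1 + X) - 12 = -4*(1 + 0) - 12 = -4*1 - 12 = -4 - 12 = -16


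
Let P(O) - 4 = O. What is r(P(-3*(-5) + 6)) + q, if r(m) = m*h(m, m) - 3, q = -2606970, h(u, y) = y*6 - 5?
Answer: -2603348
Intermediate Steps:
h(u, y) = -5 + 6*y (h(u, y) = 6*y - 5 = -5 + 6*y)
P(O) = 4 + O
r(m) = -3 + m*(-5 + 6*m) (r(m) = m*(-5 + 6*m) - 3 = -3 + m*(-5 + 6*m))
r(P(-3*(-5) + 6)) + q = (-3 + (4 + (-3*(-5) + 6))*(-5 + 6*(4 + (-3*(-5) + 6)))) - 2606970 = (-3 + (4 + (15 + 6))*(-5 + 6*(4 + (15 + 6)))) - 2606970 = (-3 + (4 + 21)*(-5 + 6*(4 + 21))) - 2606970 = (-3 + 25*(-5 + 6*25)) - 2606970 = (-3 + 25*(-5 + 150)) - 2606970 = (-3 + 25*145) - 2606970 = (-3 + 3625) - 2606970 = 3622 - 2606970 = -2603348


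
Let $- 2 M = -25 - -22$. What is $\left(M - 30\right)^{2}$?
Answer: $\frac{3249}{4} \approx 812.25$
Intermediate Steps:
$M = \frac{3}{2}$ ($M = - \frac{-25 - -22}{2} = - \frac{-25 + 22}{2} = \left(- \frac{1}{2}\right) \left(-3\right) = \frac{3}{2} \approx 1.5$)
$\left(M - 30\right)^{2} = \left(\frac{3}{2} - 30\right)^{2} = \left(- \frac{57}{2}\right)^{2} = \frac{3249}{4}$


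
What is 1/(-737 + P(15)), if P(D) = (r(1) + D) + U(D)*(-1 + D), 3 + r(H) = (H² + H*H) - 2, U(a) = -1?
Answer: -1/739 ≈ -0.0013532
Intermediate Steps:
r(H) = -5 + 2*H² (r(H) = -3 + ((H² + H*H) - 2) = -3 + ((H² + H²) - 2) = -3 + (2*H² - 2) = -3 + (-2 + 2*H²) = -5 + 2*H²)
P(D) = -2 (P(D) = ((-5 + 2*1²) + D) - (-1 + D) = ((-5 + 2*1) + D) + (1 - D) = ((-5 + 2) + D) + (1 - D) = (-3 + D) + (1 - D) = -2)
1/(-737 + P(15)) = 1/(-737 - 2) = 1/(-739) = -1/739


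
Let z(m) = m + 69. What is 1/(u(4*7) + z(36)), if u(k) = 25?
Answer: 1/130 ≈ 0.0076923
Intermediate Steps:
z(m) = 69 + m
1/(u(4*7) + z(36)) = 1/(25 + (69 + 36)) = 1/(25 + 105) = 1/130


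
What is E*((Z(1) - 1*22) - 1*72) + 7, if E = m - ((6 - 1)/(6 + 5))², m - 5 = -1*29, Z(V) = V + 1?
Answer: 270315/121 ≈ 2234.0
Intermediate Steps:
Z(V) = 1 + V
m = -24 (m = 5 - 1*29 = 5 - 29 = -24)
E = -2929/121 (E = -24 - ((6 - 1)/(6 + 5))² = -24 - (5/11)² = -24 - 1*25/121 = -24 - 25/121 = -2929/121 ≈ -24.207)
E*((Z(1) - 1*22) - 1*72) + 7 = -2929*(((1 + 1) - 1*22) - 1*72)/121 + 7 = -2929*((2 - 22) - 72)/121 + 7 = -2929*(-20 - 72)/121 + 7 = -2929/121*(-92) + 7 = 269468/121 + 7 = 270315/121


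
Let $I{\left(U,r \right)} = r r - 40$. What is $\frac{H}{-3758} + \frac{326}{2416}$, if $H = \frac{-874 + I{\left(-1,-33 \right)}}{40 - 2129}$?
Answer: $\frac{639918353}{4741679048} \approx 0.13496$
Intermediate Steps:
$I{\left(U,r \right)} = -40 + r^{2}$ ($I{\left(U,r \right)} = r^{2} - 40 = -40 + r^{2}$)
$H = - \frac{175}{2089}$ ($H = \frac{-874 - \left(40 - \left(-33\right)^{2}\right)}{40 - 2129} = \frac{-874 + \left(-40 + 1089\right)}{-2089} = \left(-874 + 1049\right) \left(- \frac{1}{2089}\right) = 175 \left(- \frac{1}{2089}\right) = - \frac{175}{2089} \approx -0.083772$)
$\frac{H}{-3758} + \frac{326}{2416} = - \frac{175}{2089 \left(-3758\right)} + \frac{326}{2416} = \left(- \frac{175}{2089}\right) \left(- \frac{1}{3758}\right) + 326 \cdot \frac{1}{2416} = \frac{175}{7850462} + \frac{163}{1208} = \frac{639918353}{4741679048}$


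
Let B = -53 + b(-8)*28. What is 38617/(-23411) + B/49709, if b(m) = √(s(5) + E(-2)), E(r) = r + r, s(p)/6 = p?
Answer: -1920853236/1163737399 + 28*√26/49709 ≈ -1.6477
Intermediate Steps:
s(p) = 6*p
E(r) = 2*r
b(m) = √26 (b(m) = √(6*5 + 2*(-2)) = √(30 - 4) = √26)
B = -53 + 28*√26 (B = -53 + √26*28 = -53 + 28*√26 ≈ 89.773)
38617/(-23411) + B/49709 = 38617/(-23411) + (-53 + 28*√26)/49709 = 38617*(-1/23411) + (-53 + 28*√26)*(1/49709) = -38617/23411 + (-53/49709 + 28*√26/49709) = -1920853236/1163737399 + 28*√26/49709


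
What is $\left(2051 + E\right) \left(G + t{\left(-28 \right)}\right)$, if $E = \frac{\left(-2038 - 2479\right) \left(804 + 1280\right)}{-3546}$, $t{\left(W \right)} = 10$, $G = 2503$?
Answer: $\frac{20966303281}{1773} \approx 1.1825 \cdot 10^{7}$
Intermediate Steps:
$E = \frac{4706714}{1773}$ ($E = \left(-4517\right) 2084 \left(- \frac{1}{3546}\right) = \left(-9413428\right) \left(- \frac{1}{3546}\right) = \frac{4706714}{1773} \approx 2654.7$)
$\left(2051 + E\right) \left(G + t{\left(-28 \right)}\right) = \left(2051 + \frac{4706714}{1773}\right) \left(2503 + 10\right) = \frac{8343137}{1773} \cdot 2513 = \frac{20966303281}{1773}$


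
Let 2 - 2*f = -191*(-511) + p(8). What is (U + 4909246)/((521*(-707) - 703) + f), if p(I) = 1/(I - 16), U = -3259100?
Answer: -26402336/6685591 ≈ -3.9491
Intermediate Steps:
p(I) = 1/(-16 + I)
f = -780791/16 (f = 1 - (-191*(-511) + 1/(-16 + 8))/2 = 1 - (97601 + 1/(-8))/2 = 1 - (97601 - ⅛)/2 = 1 - ½*780807/8 = 1 - 780807/16 = -780791/16 ≈ -48799.)
(U + 4909246)/((521*(-707) - 703) + f) = (-3259100 + 4909246)/((521*(-707) - 703) - 780791/16) = 1650146/((-368347 - 703) - 780791/16) = 1650146/(-369050 - 780791/16) = 1650146/(-6685591/16) = 1650146*(-16/6685591) = -26402336/6685591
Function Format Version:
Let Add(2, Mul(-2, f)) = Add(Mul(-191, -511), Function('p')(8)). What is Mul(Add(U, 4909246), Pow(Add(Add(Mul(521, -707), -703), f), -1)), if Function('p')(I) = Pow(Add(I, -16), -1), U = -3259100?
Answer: Rational(-26402336, 6685591) ≈ -3.9491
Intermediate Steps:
Function('p')(I) = Pow(Add(-16, I), -1)
f = Rational(-780791, 16) (f = Add(1, Mul(Rational(-1, 2), Add(Mul(-191, -511), Pow(Add(-16, 8), -1)))) = Add(1, Mul(Rational(-1, 2), Add(97601, Pow(-8, -1)))) = Add(1, Mul(Rational(-1, 2), Add(97601, Rational(-1, 8)))) = Add(1, Mul(Rational(-1, 2), Rational(780807, 8))) = Add(1, Rational(-780807, 16)) = Rational(-780791, 16) ≈ -48799.)
Mul(Add(U, 4909246), Pow(Add(Add(Mul(521, -707), -703), f), -1)) = Mul(Add(-3259100, 4909246), Pow(Add(Add(Mul(521, -707), -703), Rational(-780791, 16)), -1)) = Mul(1650146, Pow(Add(Add(-368347, -703), Rational(-780791, 16)), -1)) = Mul(1650146, Pow(Add(-369050, Rational(-780791, 16)), -1)) = Mul(1650146, Pow(Rational(-6685591, 16), -1)) = Mul(1650146, Rational(-16, 6685591)) = Rational(-26402336, 6685591)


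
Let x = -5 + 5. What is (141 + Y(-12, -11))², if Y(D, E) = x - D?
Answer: 23409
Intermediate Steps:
x = 0
Y(D, E) = -D (Y(D, E) = 0 - D = -D)
(141 + Y(-12, -11))² = (141 - 1*(-12))² = (141 + 12)² = 153² = 23409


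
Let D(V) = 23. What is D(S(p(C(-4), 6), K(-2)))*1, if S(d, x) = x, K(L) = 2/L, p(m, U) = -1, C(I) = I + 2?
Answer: 23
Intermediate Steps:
C(I) = 2 + I
D(S(p(C(-4), 6), K(-2)))*1 = 23*1 = 23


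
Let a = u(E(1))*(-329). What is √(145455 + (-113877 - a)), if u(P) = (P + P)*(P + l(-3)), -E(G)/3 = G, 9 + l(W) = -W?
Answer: 8*√771 ≈ 222.14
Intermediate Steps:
l(W) = -9 - W
E(G) = -3*G
u(P) = 2*P*(-6 + P) (u(P) = (P + P)*(P + (-9 - 1*(-3))) = (2*P)*(P + (-9 + 3)) = (2*P)*(P - 6) = (2*P)*(-6 + P) = 2*P*(-6 + P))
a = -17766 (a = (2*(-3*1)*(-6 - 3*1))*(-329) = (2*(-3)*(-6 - 3))*(-329) = (2*(-3)*(-9))*(-329) = 54*(-329) = -17766)
√(145455 + (-113877 - a)) = √(145455 + (-113877 - 1*(-17766))) = √(145455 + (-113877 + 17766)) = √(145455 - 96111) = √49344 = 8*√771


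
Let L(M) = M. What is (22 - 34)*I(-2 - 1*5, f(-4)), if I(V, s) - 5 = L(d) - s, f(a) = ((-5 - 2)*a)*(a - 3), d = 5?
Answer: -2472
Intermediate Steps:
f(a) = -7*a*(-3 + a) (f(a) = (-7*a)*(-3 + a) = -7*a*(-3 + a))
I(V, s) = 10 - s (I(V, s) = 5 + (5 - s) = 10 - s)
(22 - 34)*I(-2 - 1*5, f(-4)) = (22 - 34)*(10 - 7*(-4)*(3 - 1*(-4))) = -12*(10 - 7*(-4)*(3 + 4)) = -12*(10 - 7*(-4)*7) = -12*(10 - 1*(-196)) = -12*(10 + 196) = -12*206 = -2472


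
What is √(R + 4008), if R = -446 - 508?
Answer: √3054 ≈ 55.263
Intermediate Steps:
R = -954
√(R + 4008) = √(-954 + 4008) = √3054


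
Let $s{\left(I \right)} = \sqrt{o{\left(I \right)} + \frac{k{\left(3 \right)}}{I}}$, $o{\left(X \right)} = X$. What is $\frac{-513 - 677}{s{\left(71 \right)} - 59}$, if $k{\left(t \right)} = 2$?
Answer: $\frac{2492455}{121054} + \frac{24395 \sqrt{213}}{121054} \approx 23.531$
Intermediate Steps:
$s{\left(I \right)} = \sqrt{I + \frac{2}{I}}$
$\frac{-513 - 677}{s{\left(71 \right)} - 59} = \frac{-513 - 677}{\sqrt{71 + \frac{2}{71}} - 59} = \frac{-513 - 677}{\sqrt{71 + 2 \cdot \frac{1}{71}} - 59} = - \frac{1190}{\sqrt{71 + \frac{2}{71}} - 59} = - \frac{1190}{\sqrt{\frac{5043}{71}} - 59} = - \frac{1190}{\frac{41 \sqrt{213}}{71} - 59} = - \frac{1190}{-59 + \frac{41 \sqrt{213}}{71}}$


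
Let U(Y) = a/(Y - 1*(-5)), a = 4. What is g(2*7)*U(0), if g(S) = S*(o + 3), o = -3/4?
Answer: 126/5 ≈ 25.200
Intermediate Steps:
o = -3/4 (o = -3*1/4 = -3/4 ≈ -0.75000)
g(S) = 9*S/4 (g(S) = S*(-3/4 + 3) = S*(9/4) = 9*S/4)
U(Y) = 4/(5 + Y) (U(Y) = 4/(Y - 1*(-5)) = 4/(Y + 5) = 4/(5 + Y))
g(2*7)*U(0) = (9*(2*7)/4)*(4/(5 + 0)) = ((9/4)*14)*(4/5) = 63*(4*(1/5))/2 = (63/2)*(4/5) = 126/5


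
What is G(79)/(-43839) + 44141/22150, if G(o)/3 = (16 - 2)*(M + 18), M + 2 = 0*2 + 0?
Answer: 640070833/323677950 ≈ 1.9775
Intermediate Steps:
M = -2 (M = -2 + (0*2 + 0) = -2 + (0 + 0) = -2 + 0 = -2)
G(o) = 672 (G(o) = 3*((16 - 2)*(-2 + 18)) = 3*(14*16) = 3*224 = 672)
G(79)/(-43839) + 44141/22150 = 672/(-43839) + 44141/22150 = 672*(-1/43839) + 44141*(1/22150) = -224/14613 + 44141/22150 = 640070833/323677950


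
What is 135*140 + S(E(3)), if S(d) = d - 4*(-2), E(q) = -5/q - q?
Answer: 56710/3 ≈ 18903.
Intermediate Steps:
E(q) = -q - 5/q
S(d) = 8 + d (S(d) = d + 8 = 8 + d)
135*140 + S(E(3)) = 135*140 + (8 + (-1*3 - 5/3)) = 18900 + (8 + (-3 - 5*⅓)) = 18900 + (8 + (-3 - 5/3)) = 18900 + (8 - 14/3) = 18900 + 10/3 = 56710/3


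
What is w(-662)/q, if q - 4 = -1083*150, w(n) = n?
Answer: 331/81223 ≈ 0.0040752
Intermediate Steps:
q = -162446 (q = 4 - 1083*150 = 4 - 162450 = -162446)
w(-662)/q = -662/(-162446) = -662*(-1/162446) = 331/81223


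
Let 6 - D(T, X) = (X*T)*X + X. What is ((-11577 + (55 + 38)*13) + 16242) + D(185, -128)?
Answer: -3025032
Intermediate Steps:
D(T, X) = 6 - X - T*X**2 (D(T, X) = 6 - ((X*T)*X + X) = 6 - ((T*X)*X + X) = 6 - (T*X**2 + X) = 6 - (X + T*X**2) = 6 + (-X - T*X**2) = 6 - X - T*X**2)
((-11577 + (55 + 38)*13) + 16242) + D(185, -128) = ((-11577 + (55 + 38)*13) + 16242) + (6 - 1*(-128) - 1*185*(-128)**2) = ((-11577 + 93*13) + 16242) + (6 + 128 - 1*185*16384) = ((-11577 + 1209) + 16242) + (6 + 128 - 3031040) = (-10368 + 16242) - 3030906 = 5874 - 3030906 = -3025032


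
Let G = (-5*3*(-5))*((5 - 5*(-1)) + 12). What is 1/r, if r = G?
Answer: 1/1650 ≈ 0.00060606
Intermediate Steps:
G = 1650 (G = (-15*(-5))*((5 + 5) + 12) = 75*(10 + 12) = 75*22 = 1650)
r = 1650
1/r = 1/1650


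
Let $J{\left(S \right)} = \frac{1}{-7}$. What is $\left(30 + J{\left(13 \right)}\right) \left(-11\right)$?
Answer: $- \frac{2299}{7} \approx -328.43$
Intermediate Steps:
$J{\left(S \right)} = - \frac{1}{7}$
$\left(30 + J{\left(13 \right)}\right) \left(-11\right) = \left(30 - \frac{1}{7}\right) \left(-11\right) = \frac{209}{7} \left(-11\right) = - \frac{2299}{7}$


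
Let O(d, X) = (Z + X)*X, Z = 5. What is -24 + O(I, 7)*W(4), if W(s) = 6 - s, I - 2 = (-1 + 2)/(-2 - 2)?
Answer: 144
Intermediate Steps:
I = 7/4 (I = 2 + (-1 + 2)/(-2 - 2) = 2 + 1/(-4) = 2 + 1*(-1/4) = 2 - 1/4 = 7/4 ≈ 1.7500)
O(d, X) = X*(5 + X) (O(d, X) = (5 + X)*X = X*(5 + X))
-24 + O(I, 7)*W(4) = -24 + (7*(5 + 7))*(6 - 1*4) = -24 + (7*12)*(6 - 4) = -24 + 84*2 = -24 + 168 = 144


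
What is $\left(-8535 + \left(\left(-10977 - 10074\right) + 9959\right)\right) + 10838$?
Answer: $-8789$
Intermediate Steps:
$\left(-8535 + \left(\left(-10977 - 10074\right) + 9959\right)\right) + 10838 = \left(-8535 + \left(-21051 + 9959\right)\right) + 10838 = \left(-8535 - 11092\right) + 10838 = -19627 + 10838 = -8789$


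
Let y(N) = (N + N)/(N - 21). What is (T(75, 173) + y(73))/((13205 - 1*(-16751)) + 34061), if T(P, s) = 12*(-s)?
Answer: -53903/1664442 ≈ -0.032385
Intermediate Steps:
y(N) = 2*N/(-21 + N) (y(N) = (2*N)/(-21 + N) = 2*N/(-21 + N))
T(P, s) = -12*s
(T(75, 173) + y(73))/((13205 - 1*(-16751)) + 34061) = (-12*173 + 2*73/(-21 + 73))/((13205 - 1*(-16751)) + 34061) = (-2076 + 2*73/52)/((13205 + 16751) + 34061) = (-2076 + 2*73*(1/52))/(29956 + 34061) = (-2076 + 73/26)/64017 = -53903/26*1/64017 = -53903/1664442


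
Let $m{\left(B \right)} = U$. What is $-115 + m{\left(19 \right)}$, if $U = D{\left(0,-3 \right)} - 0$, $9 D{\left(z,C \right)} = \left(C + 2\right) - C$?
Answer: $- \frac{1033}{9} \approx -114.78$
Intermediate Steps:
$D{\left(z,C \right)} = \frac{2}{9}$ ($D{\left(z,C \right)} = \frac{\left(C + 2\right) - C}{9} = \frac{\left(2 + C\right) - C}{9} = \frac{1}{9} \cdot 2 = \frac{2}{9}$)
$U = \frac{2}{9}$ ($U = \frac{2}{9} - 0 = \frac{2}{9} + 0 = \frac{2}{9} \approx 0.22222$)
$m{\left(B \right)} = \frac{2}{9}$
$-115 + m{\left(19 \right)} = -115 + \frac{2}{9} = - \frac{1033}{9}$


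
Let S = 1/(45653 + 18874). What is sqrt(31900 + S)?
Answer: sqrt(132823106019627)/64527 ≈ 178.61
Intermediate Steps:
S = 1/64527 ≈ 1.5497e-5
sqrt(31900 + S) = sqrt(31900 + 1/64527) = sqrt(2058411301/64527) = sqrt(132823106019627)/64527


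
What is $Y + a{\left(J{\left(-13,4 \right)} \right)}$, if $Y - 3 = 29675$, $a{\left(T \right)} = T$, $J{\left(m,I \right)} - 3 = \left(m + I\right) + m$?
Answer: $29659$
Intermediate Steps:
$J{\left(m,I \right)} = 3 + I + 2 m$ ($J{\left(m,I \right)} = 3 + \left(\left(m + I\right) + m\right) = 3 + \left(\left(I + m\right) + m\right) = 3 + \left(I + 2 m\right) = 3 + I + 2 m$)
$Y = 29678$ ($Y = 3 + 29675 = 29678$)
$Y + a{\left(J{\left(-13,4 \right)} \right)} = 29678 + \left(3 + 4 + 2 \left(-13\right)\right) = 29678 + \left(3 + 4 - 26\right) = 29678 - 19 = 29659$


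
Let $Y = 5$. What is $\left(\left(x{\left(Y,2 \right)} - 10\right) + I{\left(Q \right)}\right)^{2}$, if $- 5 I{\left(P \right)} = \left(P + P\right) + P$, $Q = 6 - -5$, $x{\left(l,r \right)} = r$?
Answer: $\frac{5329}{25} \approx 213.16$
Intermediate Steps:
$Q = 11$ ($Q = 6 + 5 = 11$)
$I{\left(P \right)} = - \frac{3 P}{5}$ ($I{\left(P \right)} = - \frac{\left(P + P\right) + P}{5} = - \frac{2 P + P}{5} = - \frac{3 P}{5}$)
$\left(\left(x{\left(Y,2 \right)} - 10\right) + I{\left(Q \right)}\right)^{2} = \left(\left(2 - 10\right) - \frac{33}{5}\right)^{2} = \left(-8 - \frac{33}{5}\right)^{2} = \left(- \frac{73}{5}\right)^{2} = \frac{5329}{25}$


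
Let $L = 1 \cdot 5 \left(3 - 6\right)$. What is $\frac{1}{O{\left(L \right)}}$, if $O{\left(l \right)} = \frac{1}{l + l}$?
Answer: $-30$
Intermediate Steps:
$L = -15$ ($L = 5 \left(3 - 6\right) = 5 \left(-3\right) = -15$)
$O{\left(l \right)} = \frac{1}{2 l}$
$\frac{1}{O{\left(L \right)}} = \frac{1}{\frac{1}{2} \frac{1}{-15}} = \frac{1}{\frac{1}{2} \left(- \frac{1}{15}\right)} = \frac{1}{- \frac{1}{30}} = -30$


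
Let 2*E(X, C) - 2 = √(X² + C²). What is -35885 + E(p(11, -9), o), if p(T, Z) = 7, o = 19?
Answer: -35884 + √410/2 ≈ -35874.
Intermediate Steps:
E(X, C) = 1 + √(C² + X²)/2 (E(X, C) = 1 + √(X² + C²)/2 = 1 + √(C² + X²)/2)
-35885 + E(p(11, -9), o) = -35885 + (1 + √(19² + 7²)/2) = -35885 + (1 + √(361 + 49)/2) = -35885 + (1 + √410/2) = -35884 + √410/2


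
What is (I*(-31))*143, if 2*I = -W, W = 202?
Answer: 447733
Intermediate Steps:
I = -101 (I = (-1*202)/2 = (½)*(-202) = -101)
(I*(-31))*143 = -101*(-31)*143 = 3131*143 = 447733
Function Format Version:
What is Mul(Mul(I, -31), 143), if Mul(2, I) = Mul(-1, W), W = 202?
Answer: 447733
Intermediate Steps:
I = -101 (I = Mul(Rational(1, 2), Mul(-1, 202)) = Mul(Rational(1, 2), -202) = -101)
Mul(Mul(I, -31), 143) = Mul(Mul(-101, -31), 143) = Mul(3131, 143) = 447733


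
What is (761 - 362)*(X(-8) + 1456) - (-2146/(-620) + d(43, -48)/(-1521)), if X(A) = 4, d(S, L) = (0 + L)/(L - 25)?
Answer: 6683680553557/11473410 ≈ 5.8254e+5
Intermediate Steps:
d(S, L) = L/(-25 + L)
(761 - 362)*(X(-8) + 1456) - (-2146/(-620) + d(43, -48)/(-1521)) = (761 - 362)*(4 + 1456) - (-2146/(-620) - 48/(-25 - 48)/(-1521)) = 399*1460 - (-2146*(-1/620) - 48/(-73)*(-1/1521)) = 582540 - (1073/310 - 48*(-1/73)*(-1/1521)) = 582540 - (1073/310 + (48/73)*(-1/1521)) = 582540 - (1073/310 - 16/37011) = 582540 - 1*39707843/11473410 = 582540 - 39707843/11473410 = 6683680553557/11473410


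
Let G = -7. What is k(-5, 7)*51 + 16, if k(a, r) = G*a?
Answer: 1801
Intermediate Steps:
k(a, r) = -7*a
k(-5, 7)*51 + 16 = -7*(-5)*51 + 16 = 35*51 + 16 = 1785 + 16 = 1801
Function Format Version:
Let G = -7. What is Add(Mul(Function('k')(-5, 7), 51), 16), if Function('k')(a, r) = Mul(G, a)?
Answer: 1801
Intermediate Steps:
Function('k')(a, r) = Mul(-7, a)
Add(Mul(Function('k')(-5, 7), 51), 16) = Add(Mul(Mul(-7, -5), 51), 16) = Add(Mul(35, 51), 16) = Add(1785, 16) = 1801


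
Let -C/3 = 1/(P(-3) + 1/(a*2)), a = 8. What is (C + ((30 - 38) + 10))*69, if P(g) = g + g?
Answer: 16422/95 ≈ 172.86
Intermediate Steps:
P(g) = 2*g
C = 48/95 (C = -3/(2*(-3) + 1/(8*2)) = -3/(-6 + 1/16) = -3/(-95/16) = -3*(-16/95) = 48/95 ≈ 0.50526)
(C + ((30 - 38) + 10))*69 = (48/95 + ((30 - 38) + 10))*69 = (48/95 + (-8 + 10))*69 = (48/95 + 2)*69 = (238/95)*69 = 16422/95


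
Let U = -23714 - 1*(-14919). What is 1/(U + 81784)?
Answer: 1/72989 ≈ 1.3701e-5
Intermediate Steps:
U = -8795 (U = -23714 + 14919 = -8795)
1/(U + 81784) = 1/(-8795 + 81784) = 1/72989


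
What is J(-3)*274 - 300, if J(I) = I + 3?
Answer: -300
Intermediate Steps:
J(I) = 3 + I
J(-3)*274 - 300 = (3 - 3)*274 - 300 = 0*274 - 300 = 0 - 300 = -300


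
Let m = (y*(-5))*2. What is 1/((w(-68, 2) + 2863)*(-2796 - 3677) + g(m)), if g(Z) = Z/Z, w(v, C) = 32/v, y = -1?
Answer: -17/314995582 ≈ -5.3969e-8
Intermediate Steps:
m = 10 (m = -1*(-5)*2 = 5*2 = 10)
g(Z) = 1
1/((w(-68, 2) + 2863)*(-2796 - 3677) + g(m)) = 1/((32/(-68) + 2863)*(-2796 - 3677) + 1) = 1/((32*(-1/68) + 2863)*(-6473) + 1) = 1/((-8/17 + 2863)*(-6473) + 1) = 1/((48663/17)*(-6473) + 1) = 1/(-314995599/17 + 1) = 1/(-314995582/17) = -17/314995582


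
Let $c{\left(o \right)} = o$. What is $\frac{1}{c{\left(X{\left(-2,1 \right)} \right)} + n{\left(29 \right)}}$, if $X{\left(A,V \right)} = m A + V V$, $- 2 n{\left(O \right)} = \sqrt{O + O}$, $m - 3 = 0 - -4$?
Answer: $- \frac{26}{309} + \frac{\sqrt{58}}{309} \approx -0.059496$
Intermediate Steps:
$m = 7$ ($m = 3 + \left(0 - -4\right) = 3 + \left(0 + 4\right) = 3 + 4 = 7$)
$n{\left(O \right)} = - \frac{\sqrt{2} \sqrt{O}}{2}$ ($n{\left(O \right)} = - \frac{\sqrt{O + O}}{2} = - \frac{\sqrt{2 O}}{2} = - \frac{\sqrt{2} \sqrt{O}}{2}$)
$X{\left(A,V \right)} = V^{2} + 7 A$ ($X{\left(A,V \right)} = 7 A + V V = 7 A + V^{2} = V^{2} + 7 A$)
$\frac{1}{c{\left(X{\left(-2,1 \right)} \right)} + n{\left(29 \right)}} = \frac{1}{\left(1^{2} + 7 \left(-2\right)\right) - \frac{\sqrt{2} \sqrt{29}}{2}} = \frac{1}{\left(1 - 14\right) - \frac{\sqrt{58}}{2}} = \frac{1}{-13 - \frac{\sqrt{58}}{2}}$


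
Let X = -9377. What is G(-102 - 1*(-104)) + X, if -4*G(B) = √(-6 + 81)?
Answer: -9377 - 5*√3/4 ≈ -9379.2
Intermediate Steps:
G(B) = -5*√3/4 (G(B) = -√(-6 + 81)/4 = -5*√3/4)
G(-102 - 1*(-104)) + X = -5*√3/4 - 9377 = -9377 - 5*√3/4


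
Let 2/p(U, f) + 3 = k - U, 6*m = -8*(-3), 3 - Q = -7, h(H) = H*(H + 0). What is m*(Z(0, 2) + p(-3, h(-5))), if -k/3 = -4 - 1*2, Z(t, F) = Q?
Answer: 364/9 ≈ 40.444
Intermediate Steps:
h(H) = H**2 (h(H) = H*H = H**2)
Q = 10 (Q = 3 - 1*(-7) = 3 + 7 = 10)
Z(t, F) = 10
m = 4 (m = (-8*(-3))/6 = (1/6)*24 = 4)
k = 18 (k = -3*(-4 - 1*2) = -3*(-4 - 2) = -3*(-6) = 18)
p(U, f) = 2/(15 - U) (p(U, f) = 2/(-3 + (18 - U)) = 2/(15 - U))
m*(Z(0, 2) + p(-3, h(-5))) = 4*(10 - 2/(-15 - 3)) = 4*(10 - 2/(-18)) = 4*(10 - 2*(-1/18)) = 4*(10 + 1/9) = 4*(91/9) = 364/9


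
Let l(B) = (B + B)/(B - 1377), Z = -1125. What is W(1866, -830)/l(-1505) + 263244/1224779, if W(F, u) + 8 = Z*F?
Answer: -529284825009406/263327485 ≈ -2.0100e+6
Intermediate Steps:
l(B) = 2*B/(-1377 + B) (l(B) = (2*B)/(-1377 + B) = 2*B/(-1377 + B))
W(F, u) = -8 - 1125*F
W(1866, -830)/l(-1505) + 263244/1224779 = (-8 - 1125*1866)/((2*(-1505)/(-1377 - 1505))) + 263244/1224779 = (-8 - 2099250)/((2*(-1505)/(-2882))) + 263244*(1/1224779) = -2099258/(2*(-1505)*(-1/2882)) + 263244/1224779 = -2099258/1505/1441 + 263244/1224779 = -2099258*1441/1505 + 263244/1224779 = -432147254/215 + 263244/1224779 = -529284825009406/263327485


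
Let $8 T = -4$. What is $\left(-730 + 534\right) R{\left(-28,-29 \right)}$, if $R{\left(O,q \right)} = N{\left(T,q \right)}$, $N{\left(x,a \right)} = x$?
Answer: $98$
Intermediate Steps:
$T = - \frac{1}{2}$ ($T = \frac{1}{8} \left(-4\right) = - \frac{1}{2} \approx -0.5$)
$R{\left(O,q \right)} = - \frac{1}{2}$
$\left(-730 + 534\right) R{\left(-28,-29 \right)} = \left(-730 + 534\right) \left(- \frac{1}{2}\right) = \left(-196\right) \left(- \frac{1}{2}\right) = 98$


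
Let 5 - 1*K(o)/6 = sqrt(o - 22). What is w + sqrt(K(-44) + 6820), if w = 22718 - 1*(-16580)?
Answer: 39298 + sqrt(6850 - 6*I*sqrt(66)) ≈ 39381.0 - 0.29447*I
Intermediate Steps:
K(o) = 30 - 6*sqrt(-22 + o) (K(o) = 30 - 6*sqrt(o - 22) = 30 - 6*sqrt(-22 + o))
w = 39298 (w = 22718 + 16580 = 39298)
w + sqrt(K(-44) + 6820) = 39298 + sqrt((30 - 6*sqrt(-22 - 44)) + 6820) = 39298 + sqrt((30 - 6*I*sqrt(66)) + 6820) = 39298 + sqrt(6850 - 6*I*sqrt(66))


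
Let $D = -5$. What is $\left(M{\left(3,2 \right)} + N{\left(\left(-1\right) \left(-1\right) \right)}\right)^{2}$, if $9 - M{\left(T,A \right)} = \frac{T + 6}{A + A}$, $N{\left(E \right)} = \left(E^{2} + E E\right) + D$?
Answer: $\frac{225}{16} \approx 14.063$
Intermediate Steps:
$N{\left(E \right)} = -5 + 2 E^{2}$ ($N{\left(E \right)} = \left(E^{2} + E E\right) - 5 = \left(E^{2} + E^{2}\right) - 5 = 2 E^{2} - 5 = -5 + 2 E^{2}$)
$M{\left(T,A \right)} = 9 - \frac{6 + T}{2 A}$ ($M{\left(T,A \right)} = 9 - \frac{T + 6}{A + A} = 9 - \frac{6 + T}{2 A}$)
$\left(M{\left(3,2 \right)} + N{\left(\left(-1\right) \left(-1\right) \right)}\right)^{2} = \left(\frac{-6 - 3 + 18 \cdot 2}{2 \cdot 2} - \left(5 - 2 \left(\left(-1\right) \left(-1\right)\right)^{2}\right)\right)^{2} = \left(\frac{1}{2} \cdot \frac{1}{2} \left(-6 - 3 + 36\right) - \left(5 - 2 \cdot 1^{2}\right)\right)^{2} = \left(\frac{1}{2} \cdot \frac{1}{2} \cdot 27 + \left(-5 + 2 \cdot 1\right)\right)^{2} = \left(\frac{27}{4} + \left(-5 + 2\right)\right)^{2} = \left(\frac{27}{4} - 3\right)^{2} = \left(\frac{15}{4}\right)^{2} = \frac{225}{16}$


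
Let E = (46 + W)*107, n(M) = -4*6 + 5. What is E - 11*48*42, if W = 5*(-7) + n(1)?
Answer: -23032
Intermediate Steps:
n(M) = -19 (n(M) = -24 + 5 = -19)
W = -54 (W = 5*(-7) - 19 = -35 - 19 = -54)
E = -856 (E = (46 - 54)*107 = -8*107 = -856)
E - 11*48*42 = -856 - 11*48*42 = -856 - 528*42 = -856 - 22176 = -23032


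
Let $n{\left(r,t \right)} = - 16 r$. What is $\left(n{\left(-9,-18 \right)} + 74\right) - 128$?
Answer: $90$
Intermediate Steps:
$\left(n{\left(-9,-18 \right)} + 74\right) - 128 = \left(\left(-16\right) \left(-9\right) + 74\right) - 128 = \left(144 + 74\right) - 128 = 218 - 128 = 90$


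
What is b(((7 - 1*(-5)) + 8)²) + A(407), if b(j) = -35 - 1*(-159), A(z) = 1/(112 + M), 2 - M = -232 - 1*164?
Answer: 63241/510 ≈ 124.00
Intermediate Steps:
M = 398 (M = 2 - (-232 - 1*164) = 2 - (-232 - 164) = 2 - 1*(-396) = 2 + 396 = 398)
A(z) = 1/510 (A(z) = 1/(112 + 398) = 1/510)
b(j) = 124 (b(j) = -35 + 159 = 124)
b(((7 - 1*(-5)) + 8)²) + A(407) = 124 + 1/510 = 63241/510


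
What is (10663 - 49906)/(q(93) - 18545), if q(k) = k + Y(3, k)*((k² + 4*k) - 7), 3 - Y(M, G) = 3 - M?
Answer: -39243/8590 ≈ -4.5685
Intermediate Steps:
Y(M, G) = M (Y(M, G) = 3 - (3 - M) = 3 + (-3 + M) = M)
q(k) = -21 + 3*k² + 13*k (q(k) = k + 3*((k² + 4*k) - 7) = k + 3*(-7 + k² + 4*k) = k + (-21 + 3*k² + 12*k) = -21 + 3*k² + 13*k)
(10663 - 49906)/(q(93) - 18545) = (10663 - 49906)/((-21 + 3*93² + 13*93) - 18545) = -39243/((-21 + 3*8649 + 1209) - 18545) = -39243/((-21 + 25947 + 1209) - 18545) = -39243/(27135 - 18545) = -39243/8590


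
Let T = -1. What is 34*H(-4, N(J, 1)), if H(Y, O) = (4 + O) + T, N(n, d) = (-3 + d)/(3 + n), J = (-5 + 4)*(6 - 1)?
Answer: 136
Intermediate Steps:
J = -5 (J = -1*5 = -5)
N(n, d) = (-3 + d)/(3 + n)
H(Y, O) = 3 + O (H(Y, O) = (4 + O) - 1 = 3 + O)
34*H(-4, N(J, 1)) = 34*(3 + (-3 + 1)/(3 - 5)) = 34*(3 - 2/(-2)) = 34*(3 - 1/2*(-2)) = 34*(3 + 1) = 34*4 = 136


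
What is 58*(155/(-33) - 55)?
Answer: -114260/33 ≈ -3462.4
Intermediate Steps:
58*(155/(-33) - 55) = 58*(155*(-1/33) - 55) = 58*(-155/33 - 55) = 58*(-1970/33) = -114260/33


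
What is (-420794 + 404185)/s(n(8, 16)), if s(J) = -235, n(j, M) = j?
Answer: 16609/235 ≈ 70.677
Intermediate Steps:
(-420794 + 404185)/s(n(8, 16)) = (-420794 + 404185)/(-235) = -16609*(-1/235) = 16609/235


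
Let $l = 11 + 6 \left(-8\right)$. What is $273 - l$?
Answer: $310$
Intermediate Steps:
$l = -37$ ($l = 11 - 48 = -37$)
$273 - l = 273 - -37 = 273 + 37 = 310$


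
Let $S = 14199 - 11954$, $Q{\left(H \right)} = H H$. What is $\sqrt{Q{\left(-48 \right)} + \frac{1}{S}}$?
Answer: $\frac{\sqrt{11612219845}}{2245} \approx 48.0$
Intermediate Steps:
$Q{\left(H \right)} = H^{2}$
$S = 2245$ ($S = 14199 - 11954 = 2245$)
$\sqrt{Q{\left(-48 \right)} + \frac{1}{S}} = \sqrt{\left(-48\right)^{2} + \frac{1}{2245}} = \sqrt{2304 + \frac{1}{2245}} = \sqrt{\frac{5172481}{2245}} = \frac{\sqrt{11612219845}}{2245}$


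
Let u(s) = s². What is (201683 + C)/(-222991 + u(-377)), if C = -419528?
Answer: 72615/26954 ≈ 2.6940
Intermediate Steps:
(201683 + C)/(-222991 + u(-377)) = (201683 - 419528)/(-222991 + (-377)²) = -217845/(-222991 + 142129) = -217845/(-80862) = -217845*(-1/80862) = 72615/26954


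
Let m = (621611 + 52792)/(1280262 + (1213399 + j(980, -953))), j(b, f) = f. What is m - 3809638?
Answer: -9496314445301/2492708 ≈ -3.8096e+6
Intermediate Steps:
m = 674403/2492708 (m = (621611 + 52792)/(1280262 + (1213399 - 953)) = 674403/(1280262 + 1212446) = 674403/2492708 ≈ 0.27055)
m - 3809638 = 674403/2492708 - 3809638 = -9496314445301/2492708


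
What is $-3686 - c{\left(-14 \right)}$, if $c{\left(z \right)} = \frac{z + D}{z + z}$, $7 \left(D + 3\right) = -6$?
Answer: $- \frac{722581}{196} \approx -3686.6$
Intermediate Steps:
$D = - \frac{27}{7}$ ($D = -3 + \frac{1}{7} \left(-6\right) = -3 - \frac{6}{7} = - \frac{27}{7} \approx -3.8571$)
$c{\left(z \right)} = \frac{- \frac{27}{7} + z}{2 z}$ ($c{\left(z \right)} = \frac{z - \frac{27}{7}}{z + z} = \frac{- \frac{27}{7} + z}{2 z}$)
$-3686 - c{\left(-14 \right)} = -3686 - \frac{-27 + 7 \left(-14\right)}{14 \left(-14\right)} = -3686 - \frac{1}{14} \left(- \frac{1}{14}\right) \left(-27 - 98\right) = -3686 - \frac{1}{14} \left(- \frac{1}{14}\right) \left(-125\right) = -3686 - \frac{125}{196} = - \frac{722581}{196}$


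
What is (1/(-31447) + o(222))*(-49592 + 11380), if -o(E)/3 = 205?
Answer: 18024792392/767 ≈ 2.3500e+7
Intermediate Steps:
o(E) = -615 (o(E) = -3*205 = -615)
(1/(-31447) + o(222))*(-49592 + 11380) = (1/(-31447) - 615)*(-49592 + 11380) = (-1/31447 - 615)*(-38212) = -19339906/31447*(-38212) = 18024792392/767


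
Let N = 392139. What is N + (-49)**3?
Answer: 274490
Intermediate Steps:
N + (-49)**3 = 392139 + (-49)**3 = 392139 - 117649 = 274490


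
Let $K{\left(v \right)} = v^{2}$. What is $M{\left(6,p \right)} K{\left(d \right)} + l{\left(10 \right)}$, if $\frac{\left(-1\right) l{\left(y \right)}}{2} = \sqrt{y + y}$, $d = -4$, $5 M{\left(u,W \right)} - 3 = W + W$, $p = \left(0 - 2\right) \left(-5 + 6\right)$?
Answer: $- \frac{16}{5} - 4 \sqrt{5} \approx -12.144$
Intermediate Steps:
$p = -2$ ($p = \left(-2\right) 1 = -2$)
$M{\left(u,W \right)} = \frac{3}{5} + \frac{2 W}{5}$ ($M{\left(u,W \right)} = \frac{3}{5} + \frac{W + W}{5} = \frac{3}{5} + \frac{2 W}{5}$)
$l{\left(y \right)} = - 2 \sqrt{2} \sqrt{y}$ ($l{\left(y \right)} = - 2 \sqrt{y + y} = - 2 \sqrt{2 y} = - 2 \sqrt{2} \sqrt{y}$)
$M{\left(6,p \right)} K{\left(d \right)} + l{\left(10 \right)} = \left(\frac{3}{5} + \frac{2}{5} \left(-2\right)\right) \left(-4\right)^{2} - 2 \sqrt{2} \sqrt{10} = \left(\frac{3}{5} - \frac{4}{5}\right) 16 - 4 \sqrt{5} = \left(- \frac{1}{5}\right) 16 - 4 \sqrt{5} = - \frac{16}{5} - 4 \sqrt{5}$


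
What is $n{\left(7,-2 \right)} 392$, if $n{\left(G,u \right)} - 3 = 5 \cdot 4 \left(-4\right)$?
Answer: $-30184$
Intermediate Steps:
$n{\left(G,u \right)} = -77$ ($n{\left(G,u \right)} = 3 + 5 \cdot 4 \left(-4\right) = 3 + 20 \left(-4\right) = 3 - 80 = -77$)
$n{\left(7,-2 \right)} 392 = \left(-77\right) 392 = -30184$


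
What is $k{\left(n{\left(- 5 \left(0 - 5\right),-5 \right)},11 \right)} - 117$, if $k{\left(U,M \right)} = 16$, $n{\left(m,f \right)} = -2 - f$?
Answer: $-101$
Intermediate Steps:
$k{\left(n{\left(- 5 \left(0 - 5\right),-5 \right)},11 \right)} - 117 = 16 - 117 = -101$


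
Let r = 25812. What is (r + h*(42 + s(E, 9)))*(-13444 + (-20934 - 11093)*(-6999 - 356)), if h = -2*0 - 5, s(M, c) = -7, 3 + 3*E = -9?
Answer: 6038670779817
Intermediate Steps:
E = -4 (E = -1 + (⅓)*(-9) = -1 - 3 = -4)
h = -5 (h = 0 - 5 = -5)
(r + h*(42 + s(E, 9)))*(-13444 + (-20934 - 11093)*(-6999 - 356)) = (25812 - 5*(42 - 7))*(-13444 + (-20934 - 11093)*(-6999 - 356)) = (25812 - 5*35)*(-13444 - 32027*(-7355)) = (25812 - 175)*(-13444 + 235558585) = 25637*235545141 = 6038670779817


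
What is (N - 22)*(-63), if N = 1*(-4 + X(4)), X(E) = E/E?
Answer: 1575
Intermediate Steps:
X(E) = 1
N = -3 (N = 1*(-4 + 1) = 1*(-3) = -3)
(N - 22)*(-63) = (-3 - 22)*(-63) = -25*(-63) = 1575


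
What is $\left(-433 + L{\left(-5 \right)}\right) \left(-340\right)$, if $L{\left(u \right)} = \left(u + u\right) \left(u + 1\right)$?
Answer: $133620$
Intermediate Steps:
$L{\left(u \right)} = 2 u \left(1 + u\right)$
$\left(-433 + L{\left(-5 \right)}\right) \left(-340\right) = \left(-433 + 2 \left(-5\right) \left(1 - 5\right)\right) \left(-340\right) = \left(-433 + 2 \left(-5\right) \left(-4\right)\right) \left(-340\right) = \left(-433 + 40\right) \left(-340\right) = \left(-393\right) \left(-340\right) = 133620$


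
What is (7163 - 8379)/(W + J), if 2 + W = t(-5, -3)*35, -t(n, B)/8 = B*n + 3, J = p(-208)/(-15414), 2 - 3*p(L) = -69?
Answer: 56230272/233152235 ≈ 0.24117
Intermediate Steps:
p(L) = 71/3 (p(L) = ⅔ - ⅓*(-69) = ⅔ + 23 = 71/3)
J = -71/46242 (J = (71/3)/(-15414) = (71/3)*(-1/15414) = -71/46242 ≈ -0.0015354)
t(n, B) = -24 - 8*B*n (t(n, B) = -8*(B*n + 3) = -8*(3 + B*n) = -24 - 8*B*n)
W = -5042 (W = -2 + (-24 - 8*(-3)*(-5))*35 = -2 + (-24 - 120)*35 = -2 - 144*35 = -2 - 5040 = -5042)
(7163 - 8379)/(W + J) = (7163 - 8379)/(-5042 - 71/46242) = -1216/(-233152235/46242) = -1216*(-46242/233152235) = 56230272/233152235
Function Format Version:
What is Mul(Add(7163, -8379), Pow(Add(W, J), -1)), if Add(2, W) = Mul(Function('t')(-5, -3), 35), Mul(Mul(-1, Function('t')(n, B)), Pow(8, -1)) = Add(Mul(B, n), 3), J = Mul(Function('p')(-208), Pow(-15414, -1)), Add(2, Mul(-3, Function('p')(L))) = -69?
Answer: Rational(56230272, 233152235) ≈ 0.24117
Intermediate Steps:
Function('p')(L) = Rational(71, 3) (Function('p')(L) = Add(Rational(2, 3), Mul(Rational(-1, 3), -69)) = Add(Rational(2, 3), 23) = Rational(71, 3))
J = Rational(-71, 46242) (J = Mul(Rational(71, 3), Pow(-15414, -1)) = Mul(Rational(71, 3), Rational(-1, 15414)) = Rational(-71, 46242) ≈ -0.0015354)
Function('t')(n, B) = Add(-24, Mul(-8, B, n)) (Function('t')(n, B) = Mul(-8, Add(Mul(B, n), 3)) = Mul(-8, Add(3, Mul(B, n))) = Add(-24, Mul(-8, B, n)))
W = -5042 (W = Add(-2, Mul(Add(-24, Mul(-8, -3, -5)), 35)) = Add(-2, Mul(Add(-24, -120), 35)) = Add(-2, Mul(-144, 35)) = Add(-2, -5040) = -5042)
Mul(Add(7163, -8379), Pow(Add(W, J), -1)) = Mul(Add(7163, -8379), Pow(Add(-5042, Rational(-71, 46242)), -1)) = Mul(-1216, Pow(Rational(-233152235, 46242), -1)) = Mul(-1216, Rational(-46242, 233152235)) = Rational(56230272, 233152235)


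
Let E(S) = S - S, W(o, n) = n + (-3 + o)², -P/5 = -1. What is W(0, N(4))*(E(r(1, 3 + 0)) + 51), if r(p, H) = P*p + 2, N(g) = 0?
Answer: 459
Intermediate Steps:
P = 5 (P = -5*(-1) = 5)
r(p, H) = 2 + 5*p (r(p, H) = 5*p + 2 = 2 + 5*p)
E(S) = 0
W(0, N(4))*(E(r(1, 3 + 0)) + 51) = (0 + (-3 + 0)²)*(0 + 51) = (0 + (-3)²)*51 = (0 + 9)*51 = 9*51 = 459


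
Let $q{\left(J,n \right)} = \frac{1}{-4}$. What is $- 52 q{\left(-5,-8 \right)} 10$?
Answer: $130$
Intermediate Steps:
$q{\left(J,n \right)} = - \frac{1}{4}$
$- 52 q{\left(-5,-8 \right)} 10 = \left(-52\right) \left(- \frac{1}{4}\right) 10 = 13 \cdot 10 = 130$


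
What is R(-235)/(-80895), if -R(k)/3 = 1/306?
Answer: 1/8251290 ≈ 1.2119e-7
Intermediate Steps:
R(k) = -1/102 (R(k) = -3/306 = -3*1/306 = -1/102)
R(-235)/(-80895) = -1/102/(-80895) = -1/102*(-1/80895) = 1/8251290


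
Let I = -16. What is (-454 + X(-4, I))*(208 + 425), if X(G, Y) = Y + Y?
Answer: -307638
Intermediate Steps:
X(G, Y) = 2*Y
(-454 + X(-4, I))*(208 + 425) = (-454 + 2*(-16))*(208 + 425) = (-454 - 32)*633 = -486*633 = -307638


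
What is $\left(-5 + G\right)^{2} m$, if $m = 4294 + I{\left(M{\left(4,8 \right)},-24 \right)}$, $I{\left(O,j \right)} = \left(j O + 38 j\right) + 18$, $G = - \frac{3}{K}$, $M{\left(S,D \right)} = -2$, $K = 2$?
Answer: $145678$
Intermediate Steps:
$G = - \frac{3}{2} \approx -1.5$
$I{\left(O,j \right)} = 18 + 38 j + O j$ ($I{\left(O,j \right)} = \left(O j + 38 j\right) + 18 = \left(38 j + O j\right) + 18 = 18 + 38 j + O j$)
$m = 3448$ ($m = 4294 + \left(18 + 38 \left(-24\right) - -48\right) = 4294 + \left(18 - 912 + 48\right) = 4294 - 846 = 3448$)
$\left(-5 + G\right)^{2} m = \left(-5 - \frac{3}{2}\right)^{2} \cdot 3448 = \left(- \frac{13}{2}\right)^{2} \cdot 3448 = \frac{169}{4} \cdot 3448 = 145678$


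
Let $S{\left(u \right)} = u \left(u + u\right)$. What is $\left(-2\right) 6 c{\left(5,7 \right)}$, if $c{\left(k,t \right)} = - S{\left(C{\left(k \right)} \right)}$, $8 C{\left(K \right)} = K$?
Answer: $\frac{75}{8} \approx 9.375$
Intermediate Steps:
$C{\left(K \right)} = \frac{K}{8}$
$S{\left(u \right)} = 2 u^{2}$ ($S{\left(u \right)} = u 2 u = 2 u^{2}$)
$c{\left(k,t \right)} = - \frac{k^{2}}{32}$ ($c{\left(k,t \right)} = - 2 \left(\frac{k}{8}\right)^{2} = - 2 \frac{k^{2}}{64} = - \frac{k^{2}}{32}$)
$\left(-2\right) 6 c{\left(5,7 \right)} = \left(-2\right) 6 \left(- \frac{5^{2}}{32}\right) = - 12 \left(\left(- \frac{1}{32}\right) 25\right) = \left(-12\right) \left(- \frac{25}{32}\right) = \frac{75}{8}$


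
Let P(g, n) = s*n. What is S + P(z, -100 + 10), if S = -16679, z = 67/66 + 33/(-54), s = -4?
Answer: -16319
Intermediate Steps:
z = 40/99 (z = 67*(1/66) + 33*(-1/54) = 67/66 - 11/18 = 40/99 ≈ 0.40404)
P(g, n) = -4*n
S + P(z, -100 + 10) = -16679 - 4*(-100 + 10) = -16679 - 4*(-90) = -16679 + 360 = -16319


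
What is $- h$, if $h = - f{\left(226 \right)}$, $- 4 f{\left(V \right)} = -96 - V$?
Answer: $\frac{161}{2} \approx 80.5$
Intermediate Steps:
$f{\left(V \right)} = 24 + \frac{V}{4}$ ($f{\left(V \right)} = - \frac{-96 - V}{4} = 24 + \frac{V}{4}$)
$h = - \frac{161}{2}$ ($h = - (24 + \frac{1}{4} \cdot 226) = - (24 + \frac{113}{2}) = \left(-1\right) \frac{161}{2} = - \frac{161}{2} \approx -80.5$)
$- h = \left(-1\right) \left(- \frac{161}{2}\right) = \frac{161}{2}$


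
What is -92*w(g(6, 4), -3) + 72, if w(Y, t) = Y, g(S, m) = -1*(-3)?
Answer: -204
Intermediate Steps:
g(S, m) = 3
-92*w(g(6, 4), -3) + 72 = -92*3 + 72 = -276 + 72 = -204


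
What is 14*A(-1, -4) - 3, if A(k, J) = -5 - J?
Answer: -17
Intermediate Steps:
14*A(-1, -4) - 3 = 14*(-5 - 1*(-4)) - 3 = 14*(-5 + 4) - 3 = 14*(-1) - 3 = -14 - 3 = -17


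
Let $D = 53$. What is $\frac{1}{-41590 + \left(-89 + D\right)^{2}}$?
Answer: $- \frac{1}{40294} \approx -2.4818 \cdot 10^{-5}$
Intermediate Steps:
$\frac{1}{-41590 + \left(-89 + D\right)^{2}} = \frac{1}{-41590 + \left(-89 + 53\right)^{2}} = \frac{1}{-41590 + \left(-36\right)^{2}} = \frac{1}{-41590 + 1296} = \frac{1}{-40294} = - \frac{1}{40294}$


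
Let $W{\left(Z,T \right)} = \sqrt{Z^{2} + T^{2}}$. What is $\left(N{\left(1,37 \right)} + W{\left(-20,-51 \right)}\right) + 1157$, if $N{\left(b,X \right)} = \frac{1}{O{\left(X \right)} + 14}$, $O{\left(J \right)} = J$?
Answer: $\frac{59008}{51} + \sqrt{3001} \approx 1211.8$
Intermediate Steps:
$W{\left(Z,T \right)} = \sqrt{T^{2} + Z^{2}}$
$N{\left(b,X \right)} = \frac{1}{14 + X}$ ($N{\left(b,X \right)} = \frac{1}{X + 14} = \frac{1}{14 + X}$)
$\left(N{\left(1,37 \right)} + W{\left(-20,-51 \right)}\right) + 1157 = \left(\frac{1}{14 + 37} + \sqrt{\left(-51\right)^{2} + \left(-20\right)^{2}}\right) + 1157 = \left(\frac{1}{51} + \sqrt{2601 + 400}\right) + 1157 = \left(\frac{1}{51} + \sqrt{3001}\right) + 1157 = \frac{59008}{51} + \sqrt{3001}$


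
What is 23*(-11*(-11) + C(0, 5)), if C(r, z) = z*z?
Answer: 3358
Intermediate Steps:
C(r, z) = z²
23*(-11*(-11) + C(0, 5)) = 23*(-11*(-11) + 5²) = 23*(121 + 25) = 23*146 = 3358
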